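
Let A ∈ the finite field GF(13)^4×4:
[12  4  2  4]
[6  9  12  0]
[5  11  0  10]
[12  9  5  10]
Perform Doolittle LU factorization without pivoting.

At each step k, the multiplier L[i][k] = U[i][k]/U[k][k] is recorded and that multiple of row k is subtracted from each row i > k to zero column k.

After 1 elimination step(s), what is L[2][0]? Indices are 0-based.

L[2][0] = 8

k=0: U[0][0]=12
  eliminate (1,0): mult=7, new row 1: (0, 7, 11, 11); set L[1][0]=7
  eliminate (2,0): mult=8, new row 2: (0, 5, 10, 4); set L[2][0]=8
  eliminate (3,0): mult=1, new row 3: (0, 5, 3, 6); set L[3][0]=1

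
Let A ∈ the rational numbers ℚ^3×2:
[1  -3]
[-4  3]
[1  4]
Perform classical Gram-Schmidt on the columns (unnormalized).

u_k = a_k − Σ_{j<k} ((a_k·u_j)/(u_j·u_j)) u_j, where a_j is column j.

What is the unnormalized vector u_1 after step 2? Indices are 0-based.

Step 1: u_0 = a_0 = (1, -4, 1).
Step 2: u_1 = a_1 − (-11/18)·u_0 = (-43/18, 5/9, 83/18).

u_1 = (-43/18, 5/9, 83/18)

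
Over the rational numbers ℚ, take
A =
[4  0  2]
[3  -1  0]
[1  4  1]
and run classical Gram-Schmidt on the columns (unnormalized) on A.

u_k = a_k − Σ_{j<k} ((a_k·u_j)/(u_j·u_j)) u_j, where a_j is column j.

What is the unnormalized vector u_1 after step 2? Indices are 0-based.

Step 1: u_0 = a_0 = (4, 3, 1).
Step 2: u_1 = a_1 − (1/26)·u_0 = (-2/13, -29/26, 103/26).

u_1 = (-2/13, -29/26, 103/26)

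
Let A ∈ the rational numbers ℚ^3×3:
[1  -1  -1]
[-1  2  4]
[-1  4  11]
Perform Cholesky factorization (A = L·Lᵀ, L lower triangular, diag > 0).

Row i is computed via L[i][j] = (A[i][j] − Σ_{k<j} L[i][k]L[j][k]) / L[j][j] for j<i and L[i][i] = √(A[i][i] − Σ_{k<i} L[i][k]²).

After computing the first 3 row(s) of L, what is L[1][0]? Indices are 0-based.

Step 1: L[0][0] = √(1) = 1.
  L[1][0] = (-1) / L[0][0] = -1.
Step 2: L[1][1] = √(1) = 1.
  L[2][0] = (-1) / L[0][0] = -1.
  L[2][1] = (3) / L[1][1] = 3.
Step 3: L[2][2] = √(1) = 1.

L[1][0] = -1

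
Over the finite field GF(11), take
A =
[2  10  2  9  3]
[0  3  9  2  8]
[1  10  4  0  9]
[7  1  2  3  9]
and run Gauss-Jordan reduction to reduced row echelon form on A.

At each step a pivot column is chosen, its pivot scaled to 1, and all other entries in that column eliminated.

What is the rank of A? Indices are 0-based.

rank = 4

[1] R0 /= 2  ⇒  (1, 5, 1, 10, 7)
     R2 -= 1·R0  ⇒  (0, 5, 3, 1, 2)
     R3 -= 7·R0  ⇒  (0, 10, 6, 10, 4)
[2] R1 /= 3  ⇒  (0, 1, 3, 8, 10)
     R0 -= 5·R1  ⇒  (1, 0, 8, 3, 1)
     R2 -= 5·R1  ⇒  (0, 0, 10, 5, 7)
     R3 -= 10·R1  ⇒  (0, 0, 9, 7, 3)
[3] R2 /= 10  ⇒  (0, 0, 1, 6, 4)
     R0 -= 8·R2  ⇒  (1, 0, 0, 10, 2)
     R1 -= 3·R2  ⇒  (0, 1, 0, 1, 9)
     R3 -= 9·R2  ⇒  (0, 0, 0, 8, 0)
[4] R3 /= 8  ⇒  (0, 0, 0, 1, 0)
     R0 -= 10·R3  ⇒  (1, 0, 0, 0, 2)
     R1 -= 1·R3  ⇒  (0, 1, 0, 0, 9)
     R2 -= 6·R3  ⇒  (0, 0, 1, 0, 4)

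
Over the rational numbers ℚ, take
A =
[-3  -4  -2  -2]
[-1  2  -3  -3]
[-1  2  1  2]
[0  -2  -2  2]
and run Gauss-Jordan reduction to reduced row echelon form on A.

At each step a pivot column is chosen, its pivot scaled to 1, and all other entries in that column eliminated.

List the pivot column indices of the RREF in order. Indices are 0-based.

pivot(0,0)=-3: scale R0 → (1, 4/3, 2/3, 2/3)
  clear (1,0): R1 −= (-1)R0 → (0, 10/3, -7/3, -7/3)
  clear (2,0): R2 −= (-1)R0 → (0, 10/3, 5/3, 8/3)
pivot(1,1)=10/3: scale R1 → (0, 1, -7/10, -7/10)
  clear (0,1): R0 −= (4/3)R1 → (1, 0, 8/5, 8/5)
  clear (2,1): R2 −= (10/3)R1 → (0, 0, 4, 5)
  clear (3,1): R3 −= (-2)R1 → (0, 0, -17/5, 3/5)
pivot(2,2)=4: scale R2 → (0, 0, 1, 5/4)
  clear (0,2): R0 −= (8/5)R2 → (1, 0, 0, -2/5)
  clear (1,2): R1 −= (-7/10)R2 → (0, 1, 0, 7/40)
  clear (3,2): R3 −= (-17/5)R2 → (0, 0, 0, 97/20)
pivot(3,3)=97/20: scale R3 → (0, 0, 0, 1)
  clear (0,3): R0 −= (-2/5)R3 → (1, 0, 0, 0)
  clear (1,3): R1 −= (7/40)R3 → (0, 1, 0, 0)
  clear (2,3): R2 −= (5/4)R3 → (0, 0, 1, 0)

pivot columns: 0, 1, 2, 3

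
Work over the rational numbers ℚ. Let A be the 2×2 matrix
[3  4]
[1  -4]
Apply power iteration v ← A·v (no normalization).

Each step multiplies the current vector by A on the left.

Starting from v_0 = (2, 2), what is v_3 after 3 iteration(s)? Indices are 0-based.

v_0 = (2, 2).
v_1 = A·v_0 = (14, -6).
v_2 = A·v_1 = (18, 38).
v_3 = A·v_2 = (206, -134).

v_3 = (206, -134)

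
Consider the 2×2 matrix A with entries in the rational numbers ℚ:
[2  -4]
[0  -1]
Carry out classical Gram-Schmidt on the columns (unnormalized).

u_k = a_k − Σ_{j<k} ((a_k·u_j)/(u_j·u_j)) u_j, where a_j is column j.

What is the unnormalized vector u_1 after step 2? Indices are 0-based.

u_1 = (0, -1)

Step 1: u_0 = a_0 = (2, 0).
Step 2: u_1 = a_1 − (-2)·u_0 = (0, -1).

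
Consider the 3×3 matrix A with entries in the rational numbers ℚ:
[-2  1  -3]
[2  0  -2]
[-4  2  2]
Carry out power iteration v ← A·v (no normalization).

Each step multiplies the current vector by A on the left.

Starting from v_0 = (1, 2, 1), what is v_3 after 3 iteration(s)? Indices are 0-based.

v_3 = (-58, -32, 12)

v_0 = (1, 2, 1).
v_1 = A·v_0 = (-3, 0, 2).
v_2 = A·v_1 = (0, -10, 16).
v_3 = A·v_2 = (-58, -32, 12).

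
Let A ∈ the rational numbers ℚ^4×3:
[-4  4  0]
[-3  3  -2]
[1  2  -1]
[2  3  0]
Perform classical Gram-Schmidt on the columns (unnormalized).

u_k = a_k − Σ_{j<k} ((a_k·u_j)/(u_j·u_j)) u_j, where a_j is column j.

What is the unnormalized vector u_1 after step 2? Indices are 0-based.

Step 1: u_0 = a_0 = (-4, -3, 1, 2).
Step 2: u_1 = a_1 − (-17/30)·u_0 = (26/15, 13/10, 77/30, 62/15).

u_1 = (26/15, 13/10, 77/30, 62/15)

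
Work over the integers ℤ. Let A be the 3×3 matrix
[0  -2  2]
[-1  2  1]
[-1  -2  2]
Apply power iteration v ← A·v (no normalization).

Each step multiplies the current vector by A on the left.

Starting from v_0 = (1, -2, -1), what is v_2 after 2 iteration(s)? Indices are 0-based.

v_2 = (14, -13, 12)

v_0 = (1, -2, -1).
v_1 = A·v_0 = (2, -6, 1).
v_2 = A·v_1 = (14, -13, 12).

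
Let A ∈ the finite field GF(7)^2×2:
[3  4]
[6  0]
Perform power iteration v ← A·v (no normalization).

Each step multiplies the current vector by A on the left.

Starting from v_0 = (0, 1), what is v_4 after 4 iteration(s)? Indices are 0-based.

v_0 = (0, 1).
v_1 = A·v_0 = (4, 0).
v_2 = A·v_1 = (5, 3).
v_3 = A·v_2 = (6, 2).
v_4 = A·v_3 = (5, 1).

v_4 = (5, 1)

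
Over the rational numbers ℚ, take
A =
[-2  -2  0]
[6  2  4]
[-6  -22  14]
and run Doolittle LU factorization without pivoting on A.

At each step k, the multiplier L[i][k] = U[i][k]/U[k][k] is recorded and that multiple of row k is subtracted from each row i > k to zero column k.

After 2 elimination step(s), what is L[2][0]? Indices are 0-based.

k=0: U[0][0]=-2
  eliminate (1,0): mult=-3, new row 1: (0, -4, 4); set L[1][0]=-3
  eliminate (2,0): mult=3, new row 2: (0, -16, 14); set L[2][0]=3
k=1: U[1][1]=-4
  eliminate (2,1): mult=4, new row 2: (0, 0, -2); set L[2][1]=4

L[2][0] = 3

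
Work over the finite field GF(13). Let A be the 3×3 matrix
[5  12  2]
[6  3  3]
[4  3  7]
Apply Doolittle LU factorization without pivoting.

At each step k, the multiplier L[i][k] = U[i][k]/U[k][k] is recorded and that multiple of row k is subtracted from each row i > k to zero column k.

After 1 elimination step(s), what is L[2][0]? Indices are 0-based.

L[2][0] = 6

[col 0] pivot 5
  R1 -= 9*R0 → (0, 12, 11)  (L[1][0] := 9)
  R2 -= 6*R0 → (0, 9, 8)  (L[2][0] := 6)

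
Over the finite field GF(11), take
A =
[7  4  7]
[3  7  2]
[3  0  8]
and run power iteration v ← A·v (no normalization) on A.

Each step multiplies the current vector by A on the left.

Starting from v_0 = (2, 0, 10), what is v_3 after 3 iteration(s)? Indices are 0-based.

v_3 = (0, 5, 6)

v_0 = (2, 0, 10).
v_1 = A·v_0 = (7, 4, 9).
v_2 = A·v_1 = (7, 1, 5).
v_3 = A·v_2 = (0, 5, 6).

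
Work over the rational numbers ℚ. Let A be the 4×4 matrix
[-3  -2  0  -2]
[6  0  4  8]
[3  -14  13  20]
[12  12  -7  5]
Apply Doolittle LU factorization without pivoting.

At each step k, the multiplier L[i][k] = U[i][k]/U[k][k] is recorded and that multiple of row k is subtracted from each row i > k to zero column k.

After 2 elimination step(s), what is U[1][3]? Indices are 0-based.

U[1][3] = 4

Step 1: pivot at (0,0) is -3.
  row1 ← row1 − (-2)·row0  ⇒  L[1][0]=-2, U row1=(0, -4, 4, 4)
  row2 ← row2 − (-1)·row0  ⇒  L[2][0]=-1, U row2=(0, -16, 13, 18)
  row3 ← row3 − (-4)·row0  ⇒  L[3][0]=-4, U row3=(0, 4, -7, -3)
Step 2: pivot at (1,1) is -4.
  row2 ← row2 − (4)·row1  ⇒  L[2][1]=4, U row2=(0, 0, -3, 2)
  row3 ← row3 − (-1)·row1  ⇒  L[3][1]=-1, U row3=(0, 0, -3, 1)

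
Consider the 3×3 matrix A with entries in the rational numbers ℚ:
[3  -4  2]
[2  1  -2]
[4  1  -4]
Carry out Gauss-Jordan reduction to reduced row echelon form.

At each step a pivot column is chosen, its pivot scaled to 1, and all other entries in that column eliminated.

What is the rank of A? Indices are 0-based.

rank = 3

step 1: normalize row 0 (÷3) = (1, -4/3, 2/3)
  row 1: subtract 2×row0 = (0, 11/3, -10/3)
  row 2: subtract 4×row0 = (0, 19/3, -20/3)
step 2: normalize row 1 (÷11/3) = (0, 1, -10/11)
  row 0: subtract -4/3×row1 = (1, 0, -6/11)
  row 2: subtract 19/3×row1 = (0, 0, -10/11)
step 3: normalize row 2 (÷-10/11) = (0, 0, 1)
  row 0: subtract -6/11×row2 = (1, 0, 0)
  row 1: subtract -10/11×row2 = (0, 1, 0)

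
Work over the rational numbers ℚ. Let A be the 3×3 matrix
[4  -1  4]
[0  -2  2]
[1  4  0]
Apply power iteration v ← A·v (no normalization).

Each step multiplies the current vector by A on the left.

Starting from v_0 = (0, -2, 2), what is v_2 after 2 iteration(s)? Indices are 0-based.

v_2 = (0, -32, 42)

v_0 = (0, -2, 2).
v_1 = A·v_0 = (10, 8, -8).
v_2 = A·v_1 = (0, -32, 42).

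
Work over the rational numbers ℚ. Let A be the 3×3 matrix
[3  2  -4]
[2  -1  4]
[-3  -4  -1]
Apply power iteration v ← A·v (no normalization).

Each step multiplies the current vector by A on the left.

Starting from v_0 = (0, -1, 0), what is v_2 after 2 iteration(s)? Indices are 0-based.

v_2 = (-20, 11, -2)

v_0 = (0, -1, 0).
v_1 = A·v_0 = (-2, 1, 4).
v_2 = A·v_1 = (-20, 11, -2).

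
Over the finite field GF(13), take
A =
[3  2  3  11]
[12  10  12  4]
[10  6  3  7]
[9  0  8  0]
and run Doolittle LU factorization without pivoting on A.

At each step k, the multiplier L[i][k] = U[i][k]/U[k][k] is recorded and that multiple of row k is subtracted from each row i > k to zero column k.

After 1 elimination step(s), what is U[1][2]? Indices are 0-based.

U[1][2] = 0

[col 0] pivot 3
  R1 -= 4*R0 → (0, 2, 0, 12)  (L[1][0] := 4)
  R2 -= 12*R0 → (0, 8, 6, 5)  (L[2][0] := 12)
  R3 -= 3*R0 → (0, 7, 12, 6)  (L[3][0] := 3)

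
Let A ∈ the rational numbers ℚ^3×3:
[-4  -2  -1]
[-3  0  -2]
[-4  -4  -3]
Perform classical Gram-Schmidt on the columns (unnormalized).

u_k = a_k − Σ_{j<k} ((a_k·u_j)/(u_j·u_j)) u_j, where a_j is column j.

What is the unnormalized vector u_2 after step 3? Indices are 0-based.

u_2 = (66/61, -44/61, -33/61)

Step 1: u_0 = a_0 = (-4, -3, -4).
Step 2: u_1 = a_1 − (24/41)·u_0 = (14/41, 72/41, -68/41).
Step 3: u_2 = a_2 − (22/41)·u_0 − (23/122)·u_1 = (66/61, -44/61, -33/61).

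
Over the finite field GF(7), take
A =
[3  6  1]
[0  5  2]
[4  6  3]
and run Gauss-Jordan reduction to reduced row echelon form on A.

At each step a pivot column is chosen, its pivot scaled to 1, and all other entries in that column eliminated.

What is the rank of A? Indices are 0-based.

pivot(0,0)=3: scale R0 → (1, 2, 5)
  clear (2,0): R2 −= (4)R0 → (0, 5, 4)
pivot(1,1)=5: scale R1 → (0, 1, 6)
  clear (0,1): R0 −= (2)R1 → (1, 0, 0)
  clear (2,1): R2 −= (5)R1 → (0, 0, 2)
pivot(2,2)=2: scale R2 → (0, 0, 1)
  clear (1,2): R1 −= (6)R2 → (0, 1, 0)

rank = 3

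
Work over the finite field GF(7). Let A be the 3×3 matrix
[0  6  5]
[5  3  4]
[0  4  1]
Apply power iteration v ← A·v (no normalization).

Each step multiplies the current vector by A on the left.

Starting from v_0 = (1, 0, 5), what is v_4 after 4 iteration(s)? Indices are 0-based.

v_4 = (2, 4, 6)

v_0 = (1, 0, 5).
v_1 = A·v_0 = (4, 4, 5).
v_2 = A·v_1 = (0, 3, 0).
v_3 = A·v_2 = (4, 2, 5).
v_4 = A·v_3 = (2, 4, 6).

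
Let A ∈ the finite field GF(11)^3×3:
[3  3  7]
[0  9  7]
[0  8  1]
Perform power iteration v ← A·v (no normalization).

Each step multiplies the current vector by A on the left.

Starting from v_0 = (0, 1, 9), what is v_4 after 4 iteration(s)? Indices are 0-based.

v_4 = (6, 3, 0)

v_0 = (0, 1, 9).
v_1 = A·v_0 = (0, 6, 6).
v_2 = A·v_1 = (5, 8, 10).
v_3 = A·v_2 = (10, 10, 8).
v_4 = A·v_3 = (6, 3, 0).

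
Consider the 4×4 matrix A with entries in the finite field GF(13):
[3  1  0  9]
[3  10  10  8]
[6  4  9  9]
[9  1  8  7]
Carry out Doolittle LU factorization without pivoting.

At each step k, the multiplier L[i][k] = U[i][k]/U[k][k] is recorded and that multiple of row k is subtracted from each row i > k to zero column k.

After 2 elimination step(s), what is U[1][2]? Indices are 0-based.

Step 1: pivot at (0,0) is 3.
  row1 ← row1 − (1)·row0  ⇒  L[1][0]=1, U row1=(0, 9, 10, 12)
  row2 ← row2 − (2)·row0  ⇒  L[2][0]=2, U row2=(0, 2, 9, 4)
  row3 ← row3 − (3)·row0  ⇒  L[3][0]=3, U row3=(0, 11, 8, 6)
Step 2: pivot at (1,1) is 9.
  row2 ← row2 − (6)·row1  ⇒  L[2][1]=6, U row2=(0, 0, 1, 10)
  row3 ← row3 − (7)·row1  ⇒  L[3][1]=7, U row3=(0, 0, 3, 0)

U[1][2] = 10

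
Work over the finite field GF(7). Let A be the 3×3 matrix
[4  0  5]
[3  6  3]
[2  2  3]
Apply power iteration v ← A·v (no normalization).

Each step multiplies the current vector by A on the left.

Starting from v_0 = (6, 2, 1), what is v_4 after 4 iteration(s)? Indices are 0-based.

v_0 = (6, 2, 1).
v_1 = A·v_0 = (1, 5, 5).
v_2 = A·v_1 = (1, 6, 6).
v_3 = A·v_2 = (6, 1, 4).
v_4 = A·v_3 = (2, 1, 5).

v_4 = (2, 1, 5)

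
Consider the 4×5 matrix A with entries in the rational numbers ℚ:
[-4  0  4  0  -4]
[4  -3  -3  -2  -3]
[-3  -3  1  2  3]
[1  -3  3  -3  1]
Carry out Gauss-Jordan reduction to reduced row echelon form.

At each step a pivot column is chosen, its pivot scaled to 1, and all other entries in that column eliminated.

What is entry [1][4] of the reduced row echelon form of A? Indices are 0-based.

pivot(0,0)=-4: scale R0 → (1, 0, -1, 0, 1)
  clear (1,0): R1 −= (4)R0 → (0, -3, 1, -2, -7)
  clear (2,0): R2 −= (-3)R0 → (0, -3, -2, 2, 6)
  clear (3,0): R3 −= (1)R0 → (0, -3, 4, -3, 0)
pivot(1,1)=-3: scale R1 → (0, 1, -1/3, 2/3, 7/3)
  clear (2,1): R2 −= (-3)R1 → (0, 0, -3, 4, 13)
  clear (3,1): R3 −= (-3)R1 → (0, 0, 3, -1, 7)
pivot(2,2)=-3: scale R2 → (0, 0, 1, -4/3, -13/3)
  clear (0,2): R0 −= (-1)R2 → (1, 0, 0, -4/3, -10/3)
  clear (1,2): R1 −= (-1/3)R2 → (0, 1, 0, 2/9, 8/9)
  clear (3,2): R3 −= (3)R2 → (0, 0, 0, 3, 20)
pivot(3,3)=3: scale R3 → (0, 0, 0, 1, 20/3)
  clear (0,3): R0 −= (-4/3)R3 → (1, 0, 0, 0, 50/9)
  clear (1,3): R1 −= (2/9)R3 → (0, 1, 0, 0, -16/27)
  clear (2,3): R2 −= (-4/3)R3 → (0, 0, 1, 0, 41/9)

M[1][4] = -16/27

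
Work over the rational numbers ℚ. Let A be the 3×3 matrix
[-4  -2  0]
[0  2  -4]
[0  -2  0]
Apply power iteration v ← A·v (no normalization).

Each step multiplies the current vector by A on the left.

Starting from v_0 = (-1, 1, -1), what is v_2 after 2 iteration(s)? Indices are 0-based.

v_0 = (-1, 1, -1).
v_1 = A·v_0 = (2, 6, -2).
v_2 = A·v_1 = (-20, 20, -12).

v_2 = (-20, 20, -12)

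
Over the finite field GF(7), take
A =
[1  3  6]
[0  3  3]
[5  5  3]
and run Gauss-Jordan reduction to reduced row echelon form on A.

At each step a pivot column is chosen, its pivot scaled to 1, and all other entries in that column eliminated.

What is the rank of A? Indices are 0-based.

rank = 3

pivot(0,0)=1: scale R0 → (1, 3, 6)
  clear (2,0): R2 −= (5)R0 → (0, 4, 1)
pivot(1,1)=3: scale R1 → (0, 1, 1)
  clear (0,1): R0 −= (3)R1 → (1, 0, 3)
  clear (2,1): R2 −= (4)R1 → (0, 0, 4)
pivot(2,2)=4: scale R2 → (0, 0, 1)
  clear (0,2): R0 −= (3)R2 → (1, 0, 0)
  clear (1,2): R1 −= (1)R2 → (0, 1, 0)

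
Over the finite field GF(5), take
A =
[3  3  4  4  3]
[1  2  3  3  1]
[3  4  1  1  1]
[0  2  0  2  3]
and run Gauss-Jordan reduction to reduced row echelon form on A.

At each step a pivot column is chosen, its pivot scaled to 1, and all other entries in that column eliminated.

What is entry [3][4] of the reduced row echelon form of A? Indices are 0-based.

pivot(0,0)=3: scale R0 → (1, 1, 3, 3, 1)
  clear (1,0): R1 −= (1)R0 → (0, 1, 0, 0, 0)
  clear (2,0): R2 −= (3)R0 → (0, 1, 2, 2, 3)
pivot(1,1)=1: scale R1 → (0, 1, 0, 0, 0)
  clear (0,1): R0 −= (1)R1 → (1, 0, 3, 3, 1)
  clear (2,1): R2 −= (1)R1 → (0, 0, 2, 2, 3)
  clear (3,1): R3 −= (2)R1 → (0, 0, 0, 2, 3)
pivot(2,2)=2: scale R2 → (0, 0, 1, 1, 4)
  clear (0,2): R0 −= (3)R2 → (1, 0, 0, 0, 4)
pivot(3,3)=2: scale R3 → (0, 0, 0, 1, 4)
  clear (2,3): R2 −= (1)R3 → (0, 0, 1, 0, 0)

M[3][4] = 4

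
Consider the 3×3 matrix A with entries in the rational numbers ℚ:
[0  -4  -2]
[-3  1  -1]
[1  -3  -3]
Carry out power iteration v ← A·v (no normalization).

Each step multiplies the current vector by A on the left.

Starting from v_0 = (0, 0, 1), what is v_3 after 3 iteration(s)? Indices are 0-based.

v_0 = (0, 0, 1).
v_1 = A·v_0 = (-2, -1, -3).
v_2 = A·v_1 = (10, 8, 10).
v_3 = A·v_2 = (-52, -32, -44).

v_3 = (-52, -32, -44)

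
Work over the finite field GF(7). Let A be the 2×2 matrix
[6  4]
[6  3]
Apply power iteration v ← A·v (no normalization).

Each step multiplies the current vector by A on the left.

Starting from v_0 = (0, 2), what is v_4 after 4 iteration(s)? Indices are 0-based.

v_0 = (0, 2).
v_1 = A·v_0 = (1, 6).
v_2 = A·v_1 = (2, 3).
v_3 = A·v_2 = (3, 0).
v_4 = A·v_3 = (4, 4).

v_4 = (4, 4)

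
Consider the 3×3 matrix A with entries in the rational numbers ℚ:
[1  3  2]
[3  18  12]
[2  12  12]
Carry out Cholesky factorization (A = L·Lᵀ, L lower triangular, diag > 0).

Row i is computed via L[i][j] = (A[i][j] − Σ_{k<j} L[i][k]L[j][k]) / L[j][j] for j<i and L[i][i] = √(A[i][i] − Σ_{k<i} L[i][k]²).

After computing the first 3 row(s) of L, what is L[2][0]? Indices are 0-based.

Step 1: L[0][0] = √(1) = 1.
  L[1][0] = (3) / L[0][0] = 3.
Step 2: L[1][1] = √(9) = 3.
  L[2][0] = (2) / L[0][0] = 2.
  L[2][1] = (6) / L[1][1] = 2.
Step 3: L[2][2] = √(4) = 2.

L[2][0] = 2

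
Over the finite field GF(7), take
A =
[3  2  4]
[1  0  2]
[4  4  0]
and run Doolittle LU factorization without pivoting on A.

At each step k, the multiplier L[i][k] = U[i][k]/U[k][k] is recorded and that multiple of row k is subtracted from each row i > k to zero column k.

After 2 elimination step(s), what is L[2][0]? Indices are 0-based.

L[2][0] = 6

Step 1: pivot at (0,0) is 3.
  row1 ← row1 − (5)·row0  ⇒  L[1][0]=5, U row1=(0, 4, 3)
  row2 ← row2 − (6)·row0  ⇒  L[2][0]=6, U row2=(0, 6, 4)
Step 2: pivot at (1,1) is 4.
  row2 ← row2 − (5)·row1  ⇒  L[2][1]=5, U row2=(0, 0, 3)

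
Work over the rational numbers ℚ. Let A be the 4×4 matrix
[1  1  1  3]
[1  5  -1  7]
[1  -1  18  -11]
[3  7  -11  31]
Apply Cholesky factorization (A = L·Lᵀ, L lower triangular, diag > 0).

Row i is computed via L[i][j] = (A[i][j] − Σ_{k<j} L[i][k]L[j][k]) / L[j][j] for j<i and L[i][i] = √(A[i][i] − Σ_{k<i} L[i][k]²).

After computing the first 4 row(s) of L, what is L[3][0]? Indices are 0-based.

L[3][0] = 3

Step 1: L[0][0] = √(1) = 1.
  L[1][0] = (1) / L[0][0] = 1.
Step 2: L[1][1] = √(4) = 2.
  L[2][0] = (1) / L[0][0] = 1.
  L[2][1] = (-2) / L[1][1] = -1.
Step 3: L[2][2] = √(16) = 4.
  L[3][0] = (3) / L[0][0] = 3.
  L[3][1] = (4) / L[1][1] = 2.
  L[3][2] = (-12) / L[2][2] = -3.
Step 4: L[3][3] = √(9) = 3.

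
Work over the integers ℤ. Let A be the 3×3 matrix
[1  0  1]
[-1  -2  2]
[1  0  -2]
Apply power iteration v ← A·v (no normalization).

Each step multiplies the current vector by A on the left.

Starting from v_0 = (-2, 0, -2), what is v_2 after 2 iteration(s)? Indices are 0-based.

v_0 = (-2, 0, -2).
v_1 = A·v_0 = (-4, -2, 2).
v_2 = A·v_1 = (-2, 12, -8).

v_2 = (-2, 12, -8)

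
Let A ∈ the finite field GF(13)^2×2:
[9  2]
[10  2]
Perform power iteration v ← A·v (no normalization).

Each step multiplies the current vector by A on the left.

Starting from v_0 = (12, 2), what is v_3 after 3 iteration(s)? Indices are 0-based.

v_0 = (12, 2).
v_1 = A·v_0 = (8, 7).
v_2 = A·v_1 = (8, 3).
v_3 = A·v_2 = (0, 8).

v_3 = (0, 8)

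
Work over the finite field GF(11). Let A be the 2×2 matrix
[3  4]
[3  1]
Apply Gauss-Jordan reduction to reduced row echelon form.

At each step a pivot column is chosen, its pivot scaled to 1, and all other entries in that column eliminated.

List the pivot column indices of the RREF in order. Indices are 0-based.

pivot columns: 0, 1

pivot(0,0)=3: scale R0 → (1, 5)
  clear (1,0): R1 −= (3)R0 → (0, 8)
pivot(1,1)=8: scale R1 → (0, 1)
  clear (0,1): R0 −= (5)R1 → (1, 0)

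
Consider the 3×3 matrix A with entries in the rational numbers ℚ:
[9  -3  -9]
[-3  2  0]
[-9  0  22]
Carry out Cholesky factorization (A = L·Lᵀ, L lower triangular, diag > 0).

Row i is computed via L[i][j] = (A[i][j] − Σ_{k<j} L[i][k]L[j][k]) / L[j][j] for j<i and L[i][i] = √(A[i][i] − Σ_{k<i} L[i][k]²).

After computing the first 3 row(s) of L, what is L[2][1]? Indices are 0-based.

L[2][1] = -3

Step 1: L[0][0] = √(9) = 3.
  L[1][0] = (-3) / L[0][0] = -1.
Step 2: L[1][1] = √(1) = 1.
  L[2][0] = (-9) / L[0][0] = -3.
  L[2][1] = (-3) / L[1][1] = -3.
Step 3: L[2][2] = √(4) = 2.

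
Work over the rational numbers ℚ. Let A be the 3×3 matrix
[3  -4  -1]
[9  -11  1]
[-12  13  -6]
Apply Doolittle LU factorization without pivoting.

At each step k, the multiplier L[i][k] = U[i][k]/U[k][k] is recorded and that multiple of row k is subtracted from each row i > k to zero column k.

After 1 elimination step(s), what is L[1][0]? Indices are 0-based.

[col 0] pivot 3
  R1 -= 3*R0 → (0, 1, 4)  (L[1][0] := 3)
  R2 -= -4*R0 → (0, -3, -10)  (L[2][0] := -4)

L[1][0] = 3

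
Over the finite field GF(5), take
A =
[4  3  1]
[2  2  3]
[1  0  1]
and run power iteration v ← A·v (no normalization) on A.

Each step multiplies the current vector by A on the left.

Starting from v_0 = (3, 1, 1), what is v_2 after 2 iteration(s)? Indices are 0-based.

v_0 = (3, 1, 1).
v_1 = A·v_0 = (1, 1, 4).
v_2 = A·v_1 = (1, 1, 0).

v_2 = (1, 1, 0)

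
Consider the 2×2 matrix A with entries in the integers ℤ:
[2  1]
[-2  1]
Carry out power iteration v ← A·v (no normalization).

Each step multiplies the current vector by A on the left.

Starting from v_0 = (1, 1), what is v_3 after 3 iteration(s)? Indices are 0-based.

v_0 = (1, 1).
v_1 = A·v_0 = (3, -1).
v_2 = A·v_1 = (5, -7).
v_3 = A·v_2 = (3, -17).

v_3 = (3, -17)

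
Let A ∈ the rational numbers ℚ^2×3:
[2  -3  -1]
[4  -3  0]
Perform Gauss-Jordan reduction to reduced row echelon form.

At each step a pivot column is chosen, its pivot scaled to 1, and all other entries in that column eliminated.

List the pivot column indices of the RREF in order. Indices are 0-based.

step 1: normalize row 0 (÷2) = (1, -3/2, -1/2)
  row 1: subtract 4×row0 = (0, 3, 2)
step 2: normalize row 1 (÷3) = (0, 1, 2/3)
  row 0: subtract -3/2×row1 = (1, 0, 1/2)

pivot columns: 0, 1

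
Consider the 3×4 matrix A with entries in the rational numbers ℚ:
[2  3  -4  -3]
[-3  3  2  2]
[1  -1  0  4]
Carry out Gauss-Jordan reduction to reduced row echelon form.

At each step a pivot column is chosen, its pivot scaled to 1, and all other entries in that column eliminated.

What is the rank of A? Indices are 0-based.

step 1: normalize row 0 (÷2) = (1, 3/2, -2, -3/2)
  row 1: subtract -3×row0 = (0, 15/2, -4, -5/2)
  row 2: subtract 1×row0 = (0, -5/2, 2, 11/2)
step 2: normalize row 1 (÷15/2) = (0, 1, -8/15, -1/3)
  row 0: subtract 3/2×row1 = (1, 0, -6/5, -1)
  row 2: subtract -5/2×row1 = (0, 0, 2/3, 14/3)
step 3: normalize row 2 (÷2/3) = (0, 0, 1, 7)
  row 0: subtract -6/5×row2 = (1, 0, 0, 37/5)
  row 1: subtract -8/15×row2 = (0, 1, 0, 17/5)

rank = 3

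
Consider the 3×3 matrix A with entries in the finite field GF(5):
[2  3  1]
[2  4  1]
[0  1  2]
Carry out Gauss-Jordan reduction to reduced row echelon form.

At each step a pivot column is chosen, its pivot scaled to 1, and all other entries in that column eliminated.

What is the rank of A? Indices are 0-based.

rank = 3

step 1: normalize row 0 (÷2) = (1, 4, 3)
  row 1: subtract 2×row0 = (0, 1, 0)
step 2: normalize row 1 (÷1) = (0, 1, 0)
  row 0: subtract 4×row1 = (1, 0, 3)
  row 2: subtract 1×row1 = (0, 0, 2)
step 3: normalize row 2 (÷2) = (0, 0, 1)
  row 0: subtract 3×row2 = (1, 0, 0)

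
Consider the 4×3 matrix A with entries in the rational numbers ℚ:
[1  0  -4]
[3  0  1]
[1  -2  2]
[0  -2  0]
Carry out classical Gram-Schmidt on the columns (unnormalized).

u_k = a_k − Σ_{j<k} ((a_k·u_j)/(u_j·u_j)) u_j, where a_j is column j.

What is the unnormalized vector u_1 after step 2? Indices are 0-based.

u_1 = (2/11, 6/11, -20/11, -2)

Step 1: u_0 = a_0 = (1, 3, 1, 0).
Step 2: u_1 = a_1 − (-2/11)·u_0 = (2/11, 6/11, -20/11, -2).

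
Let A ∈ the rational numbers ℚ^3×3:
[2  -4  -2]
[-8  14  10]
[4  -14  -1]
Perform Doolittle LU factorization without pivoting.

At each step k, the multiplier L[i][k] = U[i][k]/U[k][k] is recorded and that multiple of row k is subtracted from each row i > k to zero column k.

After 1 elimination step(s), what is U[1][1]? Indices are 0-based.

U[1][1] = -2

k=0: U[0][0]=2
  eliminate (1,0): mult=-4, new row 1: (0, -2, 2); set L[1][0]=-4
  eliminate (2,0): mult=2, new row 2: (0, -6, 3); set L[2][0]=2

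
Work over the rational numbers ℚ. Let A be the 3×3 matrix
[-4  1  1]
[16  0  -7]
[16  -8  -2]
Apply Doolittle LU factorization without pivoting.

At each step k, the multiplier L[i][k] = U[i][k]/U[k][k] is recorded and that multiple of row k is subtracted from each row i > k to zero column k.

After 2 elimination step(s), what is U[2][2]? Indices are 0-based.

[col 0] pivot -4
  R1 -= -4*R0 → (0, 4, -3)  (L[1][0] := -4)
  R2 -= -4*R0 → (0, -4, 2)  (L[2][0] := -4)
[col 1] pivot 4
  R2 -= -1*R1 → (0, 0, -1)  (L[2][1] := -1)

U[2][2] = -1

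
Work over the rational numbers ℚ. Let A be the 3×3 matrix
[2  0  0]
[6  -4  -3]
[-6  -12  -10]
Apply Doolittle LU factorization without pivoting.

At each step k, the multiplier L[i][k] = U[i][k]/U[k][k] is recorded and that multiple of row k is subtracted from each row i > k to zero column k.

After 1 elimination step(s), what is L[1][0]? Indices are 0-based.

L[1][0] = 3

k=0: U[0][0]=2
  eliminate (1,0): mult=3, new row 1: (0, -4, -3); set L[1][0]=3
  eliminate (2,0): mult=-3, new row 2: (0, -12, -10); set L[2][0]=-3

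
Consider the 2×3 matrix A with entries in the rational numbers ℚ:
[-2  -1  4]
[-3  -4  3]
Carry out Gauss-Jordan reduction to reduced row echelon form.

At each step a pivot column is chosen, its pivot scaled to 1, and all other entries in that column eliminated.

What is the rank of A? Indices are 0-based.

rank = 2

[1] R0 /= -2  ⇒  (1, 1/2, -2)
     R1 -= -3·R0  ⇒  (0, -5/2, -3)
[2] R1 /= -5/2  ⇒  (0, 1, 6/5)
     R0 -= 1/2·R1  ⇒  (1, 0, -13/5)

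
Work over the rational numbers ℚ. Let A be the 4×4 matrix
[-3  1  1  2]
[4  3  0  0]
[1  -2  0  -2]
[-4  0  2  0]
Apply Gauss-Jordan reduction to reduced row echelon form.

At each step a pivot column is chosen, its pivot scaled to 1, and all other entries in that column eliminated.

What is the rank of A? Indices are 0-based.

step 1: normalize row 0 (÷-3) = (1, -1/3, -1/3, -2/3)
  row 1: subtract 4×row0 = (0, 13/3, 4/3, 8/3)
  row 2: subtract 1×row0 = (0, -5/3, 1/3, -4/3)
  row 3: subtract -4×row0 = (0, -4/3, 2/3, -8/3)
step 2: normalize row 1 (÷13/3) = (0, 1, 4/13, 8/13)
  row 0: subtract -1/3×row1 = (1, 0, -3/13, -6/13)
  row 2: subtract -5/3×row1 = (0, 0, 11/13, -4/13)
  row 3: subtract -4/3×row1 = (0, 0, 14/13, -24/13)
step 3: normalize row 2 (÷11/13) = (0, 0, 1, -4/11)
  row 0: subtract -3/13×row2 = (1, 0, 0, -6/11)
  row 1: subtract 4/13×row2 = (0, 1, 0, 8/11)
  row 3: subtract 14/13×row2 = (0, 0, 0, -16/11)
step 4: normalize row 3 (÷-16/11) = (0, 0, 0, 1)
  row 0: subtract -6/11×row3 = (1, 0, 0, 0)
  row 1: subtract 8/11×row3 = (0, 1, 0, 0)
  row 2: subtract -4/11×row3 = (0, 0, 1, 0)

rank = 4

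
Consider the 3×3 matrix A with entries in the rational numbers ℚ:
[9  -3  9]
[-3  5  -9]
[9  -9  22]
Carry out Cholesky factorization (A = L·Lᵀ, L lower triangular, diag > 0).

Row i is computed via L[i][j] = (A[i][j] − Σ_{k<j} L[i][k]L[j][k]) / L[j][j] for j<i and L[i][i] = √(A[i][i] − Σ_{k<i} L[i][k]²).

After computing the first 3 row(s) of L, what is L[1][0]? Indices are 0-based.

Step 1: L[0][0] = √(9) = 3.
  L[1][0] = (-3) / L[0][0] = -1.
Step 2: L[1][1] = √(4) = 2.
  L[2][0] = (9) / L[0][0] = 3.
  L[2][1] = (-6) / L[1][1] = -3.
Step 3: L[2][2] = √(4) = 2.

L[1][0] = -1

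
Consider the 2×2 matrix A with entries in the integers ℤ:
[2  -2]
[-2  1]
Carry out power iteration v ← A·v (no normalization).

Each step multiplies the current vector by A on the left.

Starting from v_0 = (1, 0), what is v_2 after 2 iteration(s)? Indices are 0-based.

v_2 = (8, -6)

v_0 = (1, 0).
v_1 = A·v_0 = (2, -2).
v_2 = A·v_1 = (8, -6).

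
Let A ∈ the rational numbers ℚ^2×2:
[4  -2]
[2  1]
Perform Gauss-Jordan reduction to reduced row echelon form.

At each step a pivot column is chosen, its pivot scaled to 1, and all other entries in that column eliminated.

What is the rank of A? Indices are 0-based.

step 1: normalize row 0 (÷4) = (1, -1/2)
  row 1: subtract 2×row0 = (0, 2)
step 2: normalize row 1 (÷2) = (0, 1)
  row 0: subtract -1/2×row1 = (1, 0)

rank = 2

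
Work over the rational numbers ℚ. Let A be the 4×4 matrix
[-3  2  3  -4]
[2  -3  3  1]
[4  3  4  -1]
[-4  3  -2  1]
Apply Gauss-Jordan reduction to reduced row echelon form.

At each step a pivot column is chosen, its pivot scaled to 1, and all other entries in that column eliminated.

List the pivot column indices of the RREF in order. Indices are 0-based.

step 1: normalize row 0 (÷-3) = (1, -2/3, -1, 4/3)
  row 1: subtract 2×row0 = (0, -5/3, 5, -5/3)
  row 2: subtract 4×row0 = (0, 17/3, 8, -19/3)
  row 3: subtract -4×row0 = (0, 1/3, -6, 19/3)
step 2: normalize row 1 (÷-5/3) = (0, 1, -3, 1)
  row 0: subtract -2/3×row1 = (1, 0, -3, 2)
  row 2: subtract 17/3×row1 = (0, 0, 25, -12)
  row 3: subtract 1/3×row1 = (0, 0, -5, 6)
step 3: normalize row 2 (÷25) = (0, 0, 1, -12/25)
  row 0: subtract -3×row2 = (1, 0, 0, 14/25)
  row 1: subtract -3×row2 = (0, 1, 0, -11/25)
  row 3: subtract -5×row2 = (0, 0, 0, 18/5)
step 4: normalize row 3 (÷18/5) = (0, 0, 0, 1)
  row 0: subtract 14/25×row3 = (1, 0, 0, 0)
  row 1: subtract -11/25×row3 = (0, 1, 0, 0)
  row 2: subtract -12/25×row3 = (0, 0, 1, 0)

pivot columns: 0, 1, 2, 3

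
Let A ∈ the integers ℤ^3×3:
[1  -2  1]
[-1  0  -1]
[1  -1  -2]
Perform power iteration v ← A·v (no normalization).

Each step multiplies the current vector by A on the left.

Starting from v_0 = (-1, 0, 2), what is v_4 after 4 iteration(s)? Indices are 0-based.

v_0 = (-1, 0, 2).
v_1 = A·v_0 = (1, -1, -5).
v_2 = A·v_1 = (-2, 4, 12).
v_3 = A·v_2 = (2, -10, -30).
v_4 = A·v_3 = (-8, 28, 72).

v_4 = (-8, 28, 72)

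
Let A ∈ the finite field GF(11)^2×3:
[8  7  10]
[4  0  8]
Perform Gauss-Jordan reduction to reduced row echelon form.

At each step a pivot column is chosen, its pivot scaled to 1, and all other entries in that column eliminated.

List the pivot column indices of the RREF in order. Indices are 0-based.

step 1: normalize row 0 (÷8) = (1, 5, 4)
  row 1: subtract 4×row0 = (0, 2, 3)
step 2: normalize row 1 (÷2) = (0, 1, 7)
  row 0: subtract 5×row1 = (1, 0, 2)

pivot columns: 0, 1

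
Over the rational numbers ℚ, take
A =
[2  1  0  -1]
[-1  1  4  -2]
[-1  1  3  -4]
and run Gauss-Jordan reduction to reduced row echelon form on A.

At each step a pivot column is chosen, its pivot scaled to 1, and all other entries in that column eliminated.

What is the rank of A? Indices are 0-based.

pivot(0,0)=2: scale R0 → (1, 1/2, 0, -1/2)
  clear (1,0): R1 −= (-1)R0 → (0, 3/2, 4, -5/2)
  clear (2,0): R2 −= (-1)R0 → (0, 3/2, 3, -9/2)
pivot(1,1)=3/2: scale R1 → (0, 1, 8/3, -5/3)
  clear (0,1): R0 −= (1/2)R1 → (1, 0, -4/3, 1/3)
  clear (2,1): R2 −= (3/2)R1 → (0, 0, -1, -2)
pivot(2,2)=-1: scale R2 → (0, 0, 1, 2)
  clear (0,2): R0 −= (-4/3)R2 → (1, 0, 0, 3)
  clear (1,2): R1 −= (8/3)R2 → (0, 1, 0, -7)

rank = 3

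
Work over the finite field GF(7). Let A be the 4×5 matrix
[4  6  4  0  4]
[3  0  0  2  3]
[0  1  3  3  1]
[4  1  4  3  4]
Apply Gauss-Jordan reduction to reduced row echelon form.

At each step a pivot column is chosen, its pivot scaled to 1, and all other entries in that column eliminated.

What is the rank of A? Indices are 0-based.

[1] R0 /= 4  ⇒  (1, 5, 1, 0, 1)
     R1 -= 3·R0  ⇒  (0, 6, 4, 2, 0)
     R3 -= 4·R0  ⇒  (0, 2, 0, 3, 0)
[2] R1 /= 6  ⇒  (0, 1, 3, 5, 0)
     R0 -= 5·R1  ⇒  (1, 0, 0, 3, 1)
     R2 -= 1·R1  ⇒  (0, 0, 0, 5, 1)
     R3 -= 2·R1  ⇒  (0, 0, 1, 0, 0)
[3] R2 <-> R3
[3] R2 /= 1  ⇒  (0, 0, 1, 0, 0)
     R1 -= 3·R2  ⇒  (0, 1, 0, 5, 0)
[4] R3 /= 5  ⇒  (0, 0, 0, 1, 3)
     R0 -= 3·R3  ⇒  (1, 0, 0, 0, 6)
     R1 -= 5·R3  ⇒  (0, 1, 0, 0, 6)

rank = 4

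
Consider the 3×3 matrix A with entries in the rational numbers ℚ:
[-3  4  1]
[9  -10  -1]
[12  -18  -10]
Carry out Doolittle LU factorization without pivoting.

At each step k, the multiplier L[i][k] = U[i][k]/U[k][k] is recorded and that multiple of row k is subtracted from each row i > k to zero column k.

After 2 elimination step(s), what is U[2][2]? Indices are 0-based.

[col 0] pivot -3
  R1 -= -3*R0 → (0, 2, 2)  (L[1][0] := -3)
  R2 -= -4*R0 → (0, -2, -6)  (L[2][0] := -4)
[col 1] pivot 2
  R2 -= -1*R1 → (0, 0, -4)  (L[2][1] := -1)

U[2][2] = -4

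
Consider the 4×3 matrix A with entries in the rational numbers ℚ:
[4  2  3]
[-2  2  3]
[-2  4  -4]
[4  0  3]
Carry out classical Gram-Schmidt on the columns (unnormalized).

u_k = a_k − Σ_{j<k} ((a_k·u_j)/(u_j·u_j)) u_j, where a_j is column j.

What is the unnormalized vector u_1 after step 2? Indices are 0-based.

u_1 = (12/5, 9/5, 19/5, 2/5)

Step 1: u_0 = a_0 = (4, -2, -2, 4).
Step 2: u_1 = a_1 − (-1/10)·u_0 = (12/5, 9/5, 19/5, 2/5).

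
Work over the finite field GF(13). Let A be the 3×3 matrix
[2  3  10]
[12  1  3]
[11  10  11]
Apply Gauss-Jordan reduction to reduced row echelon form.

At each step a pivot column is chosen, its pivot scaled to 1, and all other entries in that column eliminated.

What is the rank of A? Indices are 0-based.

step 1: normalize row 0 (÷2) = (1, 8, 5)
  row 1: subtract 12×row0 = (0, 9, 8)
  row 2: subtract 11×row0 = (0, 0, 8)
step 2: normalize row 1 (÷9) = (0, 1, 11)
  row 0: subtract 8×row1 = (1, 0, 8)
step 3: normalize row 2 (÷8) = (0, 0, 1)
  row 0: subtract 8×row2 = (1, 0, 0)
  row 1: subtract 11×row2 = (0, 1, 0)

rank = 3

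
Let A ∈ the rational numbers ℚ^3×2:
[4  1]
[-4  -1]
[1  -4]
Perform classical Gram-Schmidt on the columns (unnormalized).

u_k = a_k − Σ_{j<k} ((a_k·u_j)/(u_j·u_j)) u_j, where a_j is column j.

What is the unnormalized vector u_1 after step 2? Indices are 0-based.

u_1 = (17/33, -17/33, -136/33)

Step 1: u_0 = a_0 = (4, -4, 1).
Step 2: u_1 = a_1 − (4/33)·u_0 = (17/33, -17/33, -136/33).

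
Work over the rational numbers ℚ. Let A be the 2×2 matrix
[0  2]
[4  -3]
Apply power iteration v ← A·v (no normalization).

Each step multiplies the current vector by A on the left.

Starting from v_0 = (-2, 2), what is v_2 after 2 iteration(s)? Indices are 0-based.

v_0 = (-2, 2).
v_1 = A·v_0 = (4, -14).
v_2 = A·v_1 = (-28, 58).

v_2 = (-28, 58)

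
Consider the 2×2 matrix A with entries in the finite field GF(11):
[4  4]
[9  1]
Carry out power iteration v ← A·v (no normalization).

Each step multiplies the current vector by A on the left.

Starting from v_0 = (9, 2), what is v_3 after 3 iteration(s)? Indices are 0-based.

v_0 = (9, 2).
v_1 = A·v_0 = (0, 6).
v_2 = A·v_1 = (2, 6).
v_3 = A·v_2 = (10, 2).

v_3 = (10, 2)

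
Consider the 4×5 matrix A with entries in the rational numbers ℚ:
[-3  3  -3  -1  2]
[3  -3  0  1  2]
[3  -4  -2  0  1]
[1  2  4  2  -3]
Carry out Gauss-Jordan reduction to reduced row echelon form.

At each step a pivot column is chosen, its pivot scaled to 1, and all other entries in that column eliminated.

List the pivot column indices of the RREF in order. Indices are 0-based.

pivot columns: 0, 1, 2, 3

step 1: normalize row 0 (÷-3) = (1, -1, 1, 1/3, -2/3)
  row 1: subtract 3×row0 = (0, 0, -3, 0, 4)
  row 2: subtract 3×row0 = (0, -1, -5, -1, 3)
  row 3: subtract 1×row0 = (0, 3, 3, 5/3, -7/3)
step 2: exchange rows 1,2
step 2: normalize row 1 (÷-1) = (0, 1, 5, 1, -3)
  row 0: subtract -1×row1 = (1, 0, 6, 4/3, -11/3)
  row 3: subtract 3×row1 = (0, 0, -12, -4/3, 20/3)
step 3: normalize row 2 (÷-3) = (0, 0, 1, 0, -4/3)
  row 0: subtract 6×row2 = (1, 0, 0, 4/3, 13/3)
  row 1: subtract 5×row2 = (0, 1, 0, 1, 11/3)
  row 3: subtract -12×row2 = (0, 0, 0, -4/3, -28/3)
step 4: normalize row 3 (÷-4/3) = (0, 0, 0, 1, 7)
  row 0: subtract 4/3×row3 = (1, 0, 0, 0, -5)
  row 1: subtract 1×row3 = (0, 1, 0, 0, -10/3)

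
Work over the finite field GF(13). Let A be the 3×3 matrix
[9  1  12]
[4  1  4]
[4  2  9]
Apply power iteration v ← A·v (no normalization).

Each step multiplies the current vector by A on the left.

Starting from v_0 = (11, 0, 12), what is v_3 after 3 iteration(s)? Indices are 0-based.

v_0 = (11, 0, 12).
v_1 = A·v_0 = (9, 1, 9).
v_2 = A·v_1 = (8, 8, 2).
v_3 = A·v_2 = (0, 9, 1).

v_3 = (0, 9, 1)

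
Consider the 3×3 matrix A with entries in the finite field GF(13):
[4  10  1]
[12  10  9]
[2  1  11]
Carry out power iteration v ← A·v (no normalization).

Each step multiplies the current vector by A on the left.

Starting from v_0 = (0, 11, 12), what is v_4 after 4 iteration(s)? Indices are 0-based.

v_0 = (0, 11, 12).
v_1 = A·v_0 = (5, 10, 0).
v_2 = A·v_1 = (3, 4, 7).
v_3 = A·v_2 = (7, 9, 9).
v_4 = A·v_3 = (10, 8, 5).

v_4 = (10, 8, 5)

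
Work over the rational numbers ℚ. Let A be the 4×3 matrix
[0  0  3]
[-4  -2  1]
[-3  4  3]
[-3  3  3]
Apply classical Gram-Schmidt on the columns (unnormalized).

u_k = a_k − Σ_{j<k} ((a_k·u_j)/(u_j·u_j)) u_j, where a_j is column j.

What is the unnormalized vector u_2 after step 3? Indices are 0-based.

u_2 = (3, -27/817, -162/817, 198/817)

Step 1: u_0 = a_0 = (0, -4, -3, -3).
Step 2: u_1 = a_1 − (-13/34)·u_0 = (0, -60/17, 97/34, 63/34).
Step 3: u_2 = a_2 − (-11/17)·u_0 − (360/817)·u_1 = (3, -27/817, -162/817, 198/817).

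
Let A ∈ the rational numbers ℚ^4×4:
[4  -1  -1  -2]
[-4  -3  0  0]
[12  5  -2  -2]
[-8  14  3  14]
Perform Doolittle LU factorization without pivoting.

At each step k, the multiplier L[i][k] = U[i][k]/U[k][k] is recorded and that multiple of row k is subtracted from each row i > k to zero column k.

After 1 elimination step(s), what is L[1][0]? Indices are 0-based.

L[1][0] = -1

Step 1: pivot at (0,0) is 4.
  row1 ← row1 − (-1)·row0  ⇒  L[1][0]=-1, U row1=(0, -4, -1, -2)
  row2 ← row2 − (3)·row0  ⇒  L[2][0]=3, U row2=(0, 8, 1, 4)
  row3 ← row3 − (-2)·row0  ⇒  L[3][0]=-2, U row3=(0, 12, 1, 10)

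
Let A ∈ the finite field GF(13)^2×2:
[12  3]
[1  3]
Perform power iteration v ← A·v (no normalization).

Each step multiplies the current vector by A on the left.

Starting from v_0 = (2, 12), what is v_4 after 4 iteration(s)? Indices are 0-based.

v_4 = (12, 12)

v_0 = (2, 12).
v_1 = A·v_0 = (8, 12).
v_2 = A·v_1 = (2, 5).
v_3 = A·v_2 = (0, 4).
v_4 = A·v_3 = (12, 12).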